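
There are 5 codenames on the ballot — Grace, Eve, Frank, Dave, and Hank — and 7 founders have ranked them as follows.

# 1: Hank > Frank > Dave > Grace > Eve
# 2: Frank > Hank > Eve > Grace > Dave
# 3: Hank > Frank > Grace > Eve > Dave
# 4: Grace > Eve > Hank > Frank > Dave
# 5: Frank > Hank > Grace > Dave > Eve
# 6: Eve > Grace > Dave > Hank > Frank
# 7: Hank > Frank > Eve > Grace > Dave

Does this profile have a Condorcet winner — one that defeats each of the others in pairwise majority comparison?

Head-to-head results (7 voters total):
Grace vs Eve: Grace wins 4–3.
Grace vs Frank: Frank wins 5–2.
Grace vs Dave: Grace wins 6–1.
Grace vs Hank: Hank wins 5–2.
Eve vs Frank: Frank wins 5–2.
Eve vs Dave: Eve wins 5–2.
Eve vs Hank: Hank wins 5–2.
Frank vs Dave: Frank wins 6–1.
Frank vs Hank: Hank wins 5–2.
Dave vs Hank: Hank wins 6–1.
Hank beats each rival — Grace (5–2), Eve (5–2), Frank (5–2), Dave (6–1) — so Hank is the Condorcet winner.

Yes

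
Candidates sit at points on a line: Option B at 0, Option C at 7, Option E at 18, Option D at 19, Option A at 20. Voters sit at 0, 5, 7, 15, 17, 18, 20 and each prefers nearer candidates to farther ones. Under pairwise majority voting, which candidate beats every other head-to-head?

Option E

With single-peaked preferences on a line, the Condorcet winner is the candidate closest to the median voter.
The median voter (position 15) is closest to Option E at 18.
Check: Option E vs Option B — voters closer to Option E: 4 of 7.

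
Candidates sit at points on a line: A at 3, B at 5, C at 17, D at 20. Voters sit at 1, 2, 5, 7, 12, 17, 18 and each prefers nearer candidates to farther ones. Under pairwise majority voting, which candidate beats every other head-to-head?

B

With single-peaked preferences on a line, the Condorcet winner is the candidate closest to the median voter.
The median voter (position 7) is closest to B at 5.
Check: B vs C — voters closer to B: 4 of 7.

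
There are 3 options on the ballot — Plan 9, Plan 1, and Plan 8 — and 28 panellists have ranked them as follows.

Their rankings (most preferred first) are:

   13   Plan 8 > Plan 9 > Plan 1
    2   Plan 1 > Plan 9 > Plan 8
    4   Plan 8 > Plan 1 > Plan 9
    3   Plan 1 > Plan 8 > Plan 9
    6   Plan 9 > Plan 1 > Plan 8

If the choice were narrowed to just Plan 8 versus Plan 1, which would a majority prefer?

Ballots ranking Plan 8 above Plan 1: 13+4 = 17.
Ballots ranking Plan 1 above Plan 8: 2+3+6 = 11.
Plan 8 wins the head-to-head, 17–11.

Plan 8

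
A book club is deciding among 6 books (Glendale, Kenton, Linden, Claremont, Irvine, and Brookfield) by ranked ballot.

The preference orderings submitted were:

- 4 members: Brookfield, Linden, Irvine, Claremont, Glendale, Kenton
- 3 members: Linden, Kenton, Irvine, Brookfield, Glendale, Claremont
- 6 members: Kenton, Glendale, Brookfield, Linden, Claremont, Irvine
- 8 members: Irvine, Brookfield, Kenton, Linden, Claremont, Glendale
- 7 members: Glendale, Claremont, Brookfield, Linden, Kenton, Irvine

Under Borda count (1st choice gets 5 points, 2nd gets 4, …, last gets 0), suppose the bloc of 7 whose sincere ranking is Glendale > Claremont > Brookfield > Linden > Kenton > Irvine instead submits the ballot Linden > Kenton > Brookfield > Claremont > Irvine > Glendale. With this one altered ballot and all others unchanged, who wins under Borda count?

Brookfield

Borda totals with the altered ballot: Glendale 31, Kenton 94, Linden 94, Claremont 36, Irvine 68, Brookfield 97.
The winner is unchanged: still Brookfield.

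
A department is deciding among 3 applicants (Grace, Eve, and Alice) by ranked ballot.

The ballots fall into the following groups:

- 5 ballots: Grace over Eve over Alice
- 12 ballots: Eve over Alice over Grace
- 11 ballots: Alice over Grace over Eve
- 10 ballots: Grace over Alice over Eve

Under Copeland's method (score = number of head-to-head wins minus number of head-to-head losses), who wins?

Alice

Pairwise results:
  Grace vs Eve: Grace wins 26–12.
  Grace vs Alice: Alice wins 23–15.
  Eve vs Alice: Alice wins 21–17.
Copeland scores (wins − losses):
  Grace: 1 − 1 = 0
  Eve: 0 − 2 = -2
  Alice: 2 − 0 = 2
Alice has the best Copeland score.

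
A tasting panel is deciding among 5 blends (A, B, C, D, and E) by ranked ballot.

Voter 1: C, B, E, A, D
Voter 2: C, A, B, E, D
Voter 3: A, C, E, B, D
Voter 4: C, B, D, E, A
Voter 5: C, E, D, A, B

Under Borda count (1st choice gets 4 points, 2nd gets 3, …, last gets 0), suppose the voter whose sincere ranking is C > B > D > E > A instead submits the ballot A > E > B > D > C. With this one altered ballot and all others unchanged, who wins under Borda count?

C

Borda totals with the altered ballot: A 13, B 8, C 15, D 3, E 11.
The winner is unchanged: still C.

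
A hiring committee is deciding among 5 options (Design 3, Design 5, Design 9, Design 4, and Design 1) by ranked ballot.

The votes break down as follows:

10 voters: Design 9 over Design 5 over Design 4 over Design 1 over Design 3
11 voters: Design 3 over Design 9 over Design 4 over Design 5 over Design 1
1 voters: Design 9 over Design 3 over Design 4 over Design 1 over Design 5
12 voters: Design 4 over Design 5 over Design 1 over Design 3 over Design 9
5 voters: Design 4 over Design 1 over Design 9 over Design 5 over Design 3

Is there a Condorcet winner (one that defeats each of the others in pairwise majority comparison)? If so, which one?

Head-to-head results (39 voters total):
Design 3 vs Design 5: Design 5 wins 27–12.
Design 3 vs Design 9: Design 3 wins 23–16.
Design 3 vs Design 4: Design 4 wins 27–12.
Design 3 vs Design 1: Design 1 wins 27–12.
Design 5 vs Design 9: Design 9 wins 27–12.
Design 5 vs Design 4: Design 4 wins 29–10.
Design 5 vs Design 1: Design 5 wins 33–6.
Design 9 vs Design 4: Design 9 wins 22–17.
Design 9 vs Design 1: Design 9 wins 22–17.
Design 4 vs Design 1: Design 4 wins 39–0.
No candidate beats all others: Design 3 beats Design 9 beats Design 5 beats Design 3, a majority cycle.

No Condorcet winner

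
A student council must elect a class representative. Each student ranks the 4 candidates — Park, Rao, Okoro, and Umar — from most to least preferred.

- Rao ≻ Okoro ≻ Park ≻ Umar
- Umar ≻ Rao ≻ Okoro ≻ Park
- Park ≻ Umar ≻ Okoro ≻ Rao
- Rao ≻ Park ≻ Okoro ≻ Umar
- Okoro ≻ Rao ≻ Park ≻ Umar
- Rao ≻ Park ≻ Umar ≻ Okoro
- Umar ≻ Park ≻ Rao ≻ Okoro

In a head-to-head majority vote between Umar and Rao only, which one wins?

Rao

Ballots ranking Umar above Rao: 3.
Ballots ranking Rao above Umar: 4.
Rao wins the head-to-head, 4–3.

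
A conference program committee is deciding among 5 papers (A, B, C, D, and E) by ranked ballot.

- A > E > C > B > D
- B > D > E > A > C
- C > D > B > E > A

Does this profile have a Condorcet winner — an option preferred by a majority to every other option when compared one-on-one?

Head-to-head results (3 voters total):
A vs B: B wins 2–1.
A vs C: A wins 2–1.
A vs D: D wins 2–1.
A vs E: E wins 2–1.
B vs C: C wins 2–1.
B vs D: B wins 2–1.
B vs E: B wins 2–1.
C vs D: C wins 2–1.
C vs E: E wins 2–1.
D vs E: D wins 2–1.
No candidate beats all others: A beats C beats B beats A, a majority cycle.

No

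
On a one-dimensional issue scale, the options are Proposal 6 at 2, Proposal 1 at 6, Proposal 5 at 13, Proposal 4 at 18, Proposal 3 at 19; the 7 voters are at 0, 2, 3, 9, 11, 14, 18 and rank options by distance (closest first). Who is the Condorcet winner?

Proposal 1

With single-peaked preferences on a line, the Condorcet winner is the candidate closest to the median voter.
The median voter (position 9) is closest to Proposal 1 at 6.
Check: Proposal 1 vs Proposal 6 — voters closer to Proposal 1: 4 of 7.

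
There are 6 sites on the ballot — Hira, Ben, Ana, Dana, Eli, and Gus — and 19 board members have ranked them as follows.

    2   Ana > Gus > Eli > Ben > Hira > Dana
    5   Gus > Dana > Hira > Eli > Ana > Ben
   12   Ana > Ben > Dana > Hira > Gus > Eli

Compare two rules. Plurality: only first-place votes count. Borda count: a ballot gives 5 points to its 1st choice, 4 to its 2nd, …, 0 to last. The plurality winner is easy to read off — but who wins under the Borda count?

Plurality first-place counts: Hira 0, Ben 0, Ana 14, Dana 0, Eli 0, Gus 5 → Ana.
Borda totals: Hira 41, Ben 52, Ana 75, Dana 56, Eli 16, Gus 45 → Ana.

Ana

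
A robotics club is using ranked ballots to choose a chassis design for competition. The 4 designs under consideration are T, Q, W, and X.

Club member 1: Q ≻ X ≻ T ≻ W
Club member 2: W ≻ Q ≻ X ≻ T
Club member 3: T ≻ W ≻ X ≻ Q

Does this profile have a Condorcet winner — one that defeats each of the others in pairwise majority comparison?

No

Head-to-head results (3 voters total):
T vs Q: Q wins 2–1.
T vs W: T wins 2–1.
T vs X: X wins 2–1.
Q vs W: W wins 2–1.
Q vs X: Q wins 2–1.
W vs X: W wins 2–1.
No candidate beats all others: T beats W beats Q beats T, a majority cycle.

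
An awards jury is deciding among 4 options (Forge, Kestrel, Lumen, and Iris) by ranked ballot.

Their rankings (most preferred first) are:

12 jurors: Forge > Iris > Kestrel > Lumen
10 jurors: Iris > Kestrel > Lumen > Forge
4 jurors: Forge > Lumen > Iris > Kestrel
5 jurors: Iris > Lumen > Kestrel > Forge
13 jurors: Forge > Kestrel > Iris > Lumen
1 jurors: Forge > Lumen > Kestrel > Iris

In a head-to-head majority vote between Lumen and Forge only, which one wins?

Ballots ranking Lumen above Forge: 10+5 = 15.
Ballots ranking Forge above Lumen: 12+4+13+1 = 30.
Forge wins the head-to-head, 30–15.

Forge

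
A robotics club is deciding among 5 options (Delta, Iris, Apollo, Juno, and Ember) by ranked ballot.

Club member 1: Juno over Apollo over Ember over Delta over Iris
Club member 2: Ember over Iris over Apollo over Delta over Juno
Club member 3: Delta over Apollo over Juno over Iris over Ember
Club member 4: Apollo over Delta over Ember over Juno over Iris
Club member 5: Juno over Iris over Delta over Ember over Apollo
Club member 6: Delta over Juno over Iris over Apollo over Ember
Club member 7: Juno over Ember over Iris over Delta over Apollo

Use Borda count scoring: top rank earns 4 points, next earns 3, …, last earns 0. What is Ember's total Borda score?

Borda scores:
  Delta: 1 + 1 + 4 + 3 + 2 + 4 + 1 = 16
  Iris: 0 + 3 + 1 + 0 + 3 + 2 + 2 = 11
  Apollo: 3 + 2 + 3 + 4 + 0 + 1 + 0 = 13
  Juno: 4 + 0 + 2 + 1 + 4 + 3 + 4 = 18
  Ember: 2 + 4 + 0 + 2 + 1 + 0 + 3 = 12

12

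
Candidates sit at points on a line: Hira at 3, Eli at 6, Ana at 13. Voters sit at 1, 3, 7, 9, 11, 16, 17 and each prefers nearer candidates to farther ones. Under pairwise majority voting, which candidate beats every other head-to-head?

Eli

With single-peaked preferences on a line, the Condorcet winner is the candidate closest to the median voter.
The median voter (position 9) is closest to Eli at 6.
Check: Eli vs Hira — voters closer to Eli: 5 of 7.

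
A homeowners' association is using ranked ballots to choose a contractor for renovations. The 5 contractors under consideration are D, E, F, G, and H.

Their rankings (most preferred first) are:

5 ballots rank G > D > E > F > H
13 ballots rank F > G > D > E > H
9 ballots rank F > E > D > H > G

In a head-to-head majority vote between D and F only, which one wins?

Ballots ranking D above F: 5.
Ballots ranking F above D: 13+9 = 22.
F wins the head-to-head, 22–5.

F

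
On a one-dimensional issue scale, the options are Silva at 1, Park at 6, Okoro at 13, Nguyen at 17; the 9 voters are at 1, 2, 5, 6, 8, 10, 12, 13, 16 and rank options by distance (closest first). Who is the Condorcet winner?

With single-peaked preferences on a line, the Condorcet winner is the candidate closest to the median voter.
The median voter (position 8) is closest to Park at 6.
Check: Park vs Okoro — voters closer to Park: 5 of 9.

Park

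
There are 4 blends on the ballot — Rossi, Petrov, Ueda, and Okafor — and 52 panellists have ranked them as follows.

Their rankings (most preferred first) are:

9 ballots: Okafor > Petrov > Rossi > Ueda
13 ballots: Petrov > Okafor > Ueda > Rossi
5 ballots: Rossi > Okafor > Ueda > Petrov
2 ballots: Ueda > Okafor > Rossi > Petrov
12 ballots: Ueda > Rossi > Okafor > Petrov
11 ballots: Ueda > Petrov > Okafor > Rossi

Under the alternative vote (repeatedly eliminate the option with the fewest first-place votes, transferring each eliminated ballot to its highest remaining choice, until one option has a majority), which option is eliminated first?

Rossi

Round 1: Ueda 25, Petrov 13, Okafor 9, Rossi 5. Rossi has the fewest and is eliminated.
Round 2: Ueda 25, Okafor 14, Petrov 13. Petrov has the fewest and is eliminated.
Round 3: Okafor 27, Ueda 25. Okafor has a majority.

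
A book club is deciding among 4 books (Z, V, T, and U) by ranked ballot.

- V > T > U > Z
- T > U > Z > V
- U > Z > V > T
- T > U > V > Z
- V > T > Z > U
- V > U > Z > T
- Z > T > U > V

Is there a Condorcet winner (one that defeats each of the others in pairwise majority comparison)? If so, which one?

Head-to-head results (7 voters total):
Z vs V: V wins 4–3.
Z vs T: T wins 4–3.
Z vs U: U wins 5–2.
V vs T: V wins 4–3.
V vs U: U wins 4–3.
T vs U: T wins 5–2.
No candidate beats all others: V beats T beats U beats V, a majority cycle.

No Condorcet winner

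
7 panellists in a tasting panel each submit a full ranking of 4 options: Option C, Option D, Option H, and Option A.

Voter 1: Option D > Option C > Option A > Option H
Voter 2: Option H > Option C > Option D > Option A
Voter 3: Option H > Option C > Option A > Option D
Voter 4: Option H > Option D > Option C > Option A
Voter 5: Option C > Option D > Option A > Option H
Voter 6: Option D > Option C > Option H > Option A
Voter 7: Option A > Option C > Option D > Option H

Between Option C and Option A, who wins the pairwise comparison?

Ballots ranking Option C above Option A: 6.
Ballots ranking Option A above Option C: 1.
Option C wins the head-to-head, 6–1.

Option C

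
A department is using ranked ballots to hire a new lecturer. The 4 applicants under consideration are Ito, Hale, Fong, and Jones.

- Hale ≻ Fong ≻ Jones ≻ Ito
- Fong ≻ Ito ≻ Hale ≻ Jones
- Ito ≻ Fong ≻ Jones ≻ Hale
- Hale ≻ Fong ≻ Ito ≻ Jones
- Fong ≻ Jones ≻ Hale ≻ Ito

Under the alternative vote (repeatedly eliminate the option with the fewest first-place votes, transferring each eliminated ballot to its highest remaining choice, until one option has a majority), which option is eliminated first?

Round 1: Hale 2, Fong 2, Ito 1, Jones 0. Jones has the fewest and is eliminated.
Round 2: Hale 2, Fong 2, Ito 1. Ito has the fewest and is eliminated.
Round 3: Fong 3, Hale 2. Fong has a majority.

Jones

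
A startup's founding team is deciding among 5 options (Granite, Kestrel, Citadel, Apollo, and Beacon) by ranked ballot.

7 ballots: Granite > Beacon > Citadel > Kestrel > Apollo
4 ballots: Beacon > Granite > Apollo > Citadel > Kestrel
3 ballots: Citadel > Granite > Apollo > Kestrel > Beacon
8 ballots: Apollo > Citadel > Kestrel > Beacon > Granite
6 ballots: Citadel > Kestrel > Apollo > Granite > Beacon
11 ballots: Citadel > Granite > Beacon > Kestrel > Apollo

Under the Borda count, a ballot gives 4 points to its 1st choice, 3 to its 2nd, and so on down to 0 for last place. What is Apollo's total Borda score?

58

Borda scores:
  Granite: 7·4 + 4·3 + 3·3 + 8·0 + 6·1 + 11·3 = 88
  Kestrel: 7·1 + 4·0 + 3·1 + 8·2 + 6·3 + 11·1 = 55
  Citadel: 7·2 + 4·1 + 3·4 + 8·3 + 6·4 + 11·4 = 122
  Apollo: 7·0 + 4·2 + 3·2 + 8·4 + 6·2 + 11·0 = 58
  Beacon: 7·3 + 4·4 + 3·0 + 8·1 + 6·0 + 11·2 = 67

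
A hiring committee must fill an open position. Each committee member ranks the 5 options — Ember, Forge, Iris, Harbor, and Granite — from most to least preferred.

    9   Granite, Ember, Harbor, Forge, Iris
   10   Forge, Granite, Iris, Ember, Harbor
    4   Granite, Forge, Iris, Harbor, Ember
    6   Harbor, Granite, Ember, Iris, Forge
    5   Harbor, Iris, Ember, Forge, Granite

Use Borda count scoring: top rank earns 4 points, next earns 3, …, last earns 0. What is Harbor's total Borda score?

66

Borda scores:
  Ember: 9·3 + 10·1 + 4·0 + 6·2 + 5·2 = 59
  Forge: 9·1 + 10·4 + 4·3 + 6·0 + 5·1 = 66
  Iris: 9·0 + 10·2 + 4·2 + 6·1 + 5·3 = 49
  Harbor: 9·2 + 10·0 + 4·1 + 6·4 + 5·4 = 66
  Granite: 9·4 + 10·3 + 4·4 + 6·3 + 5·0 = 100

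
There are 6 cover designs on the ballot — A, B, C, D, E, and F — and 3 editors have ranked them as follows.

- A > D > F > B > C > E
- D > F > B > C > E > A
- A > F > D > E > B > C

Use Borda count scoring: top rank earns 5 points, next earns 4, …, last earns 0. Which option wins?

D

Borda scores:
  A: 5 + 0 + 5 = 10
  B: 2 + 3 + 1 = 6
  C: 1 + 2 + 0 = 3
  D: 4 + 5 + 3 = 12
  E: 0 + 1 + 2 = 3
  F: 3 + 4 + 4 = 11
D has the highest total.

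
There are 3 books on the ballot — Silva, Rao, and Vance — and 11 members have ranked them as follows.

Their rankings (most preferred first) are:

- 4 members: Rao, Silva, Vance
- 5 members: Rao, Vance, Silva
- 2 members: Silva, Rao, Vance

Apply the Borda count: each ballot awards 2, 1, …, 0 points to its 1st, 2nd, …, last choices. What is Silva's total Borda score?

8

Borda scores:
  Silva: 4·1 + 5·0 + 2·2 = 8
  Rao: 4·2 + 5·2 + 2·1 = 20
  Vance: 4·0 + 5·1 + 2·0 = 5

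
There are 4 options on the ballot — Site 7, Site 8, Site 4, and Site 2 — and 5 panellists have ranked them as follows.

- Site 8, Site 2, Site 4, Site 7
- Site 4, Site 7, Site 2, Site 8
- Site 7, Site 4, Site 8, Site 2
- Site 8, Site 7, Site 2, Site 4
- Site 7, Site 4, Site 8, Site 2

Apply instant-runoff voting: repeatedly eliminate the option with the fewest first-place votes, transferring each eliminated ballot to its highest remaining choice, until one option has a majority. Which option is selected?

Site 7

Round 1: Site 7 2, Site 8 2, Site 4 1, Site 2 0. Site 2 has the fewest and is eliminated.
Round 2: Site 7 2, Site 8 2, Site 4 1. Site 4 has the fewest and is eliminated.
Round 3: Site 7 3, Site 8 2. Site 7 has a majority.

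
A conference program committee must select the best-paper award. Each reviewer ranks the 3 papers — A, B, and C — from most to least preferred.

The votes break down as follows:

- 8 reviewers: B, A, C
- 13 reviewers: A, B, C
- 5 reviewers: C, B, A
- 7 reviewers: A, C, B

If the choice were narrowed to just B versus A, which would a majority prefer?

A

Ballots ranking B above A: 8+5 = 13.
Ballots ranking A above B: 13+7 = 20.
A wins the head-to-head, 20–13.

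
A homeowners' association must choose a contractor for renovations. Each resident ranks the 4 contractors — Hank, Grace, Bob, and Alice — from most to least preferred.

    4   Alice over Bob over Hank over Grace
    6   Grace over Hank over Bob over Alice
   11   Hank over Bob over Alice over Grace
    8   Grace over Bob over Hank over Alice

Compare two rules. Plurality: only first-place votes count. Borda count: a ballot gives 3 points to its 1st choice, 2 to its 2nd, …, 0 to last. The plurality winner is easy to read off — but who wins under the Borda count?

Plurality first-place counts: Hank 11, Grace 14, Bob 0, Alice 4 → Grace.
Borda totals: Hank 57, Grace 42, Bob 52, Alice 23 → Hank.

Hank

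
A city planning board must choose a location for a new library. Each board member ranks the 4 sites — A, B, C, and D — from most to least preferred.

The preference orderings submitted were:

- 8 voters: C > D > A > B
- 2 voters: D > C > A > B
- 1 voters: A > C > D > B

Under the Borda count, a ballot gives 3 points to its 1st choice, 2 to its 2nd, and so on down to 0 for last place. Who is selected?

Borda scores:
  A: 8·1 + 2·1 + 3 = 13
  B: 8·0 + 2·0 + 0 = 0
  C: 8·3 + 2·2 + 2 = 30
  D: 8·2 + 2·3 + 1 = 23
C has the highest total.

C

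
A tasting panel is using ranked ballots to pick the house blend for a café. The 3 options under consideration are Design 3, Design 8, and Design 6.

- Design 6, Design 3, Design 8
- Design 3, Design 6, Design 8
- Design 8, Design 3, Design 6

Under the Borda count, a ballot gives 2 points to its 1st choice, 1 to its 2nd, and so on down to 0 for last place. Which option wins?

Design 3

Borda scores:
  Design 3: 1 + 2 + 1 = 4
  Design 8: 0 + 0 + 2 = 2
  Design 6: 2 + 1 + 0 = 3
Design 3 has the highest total.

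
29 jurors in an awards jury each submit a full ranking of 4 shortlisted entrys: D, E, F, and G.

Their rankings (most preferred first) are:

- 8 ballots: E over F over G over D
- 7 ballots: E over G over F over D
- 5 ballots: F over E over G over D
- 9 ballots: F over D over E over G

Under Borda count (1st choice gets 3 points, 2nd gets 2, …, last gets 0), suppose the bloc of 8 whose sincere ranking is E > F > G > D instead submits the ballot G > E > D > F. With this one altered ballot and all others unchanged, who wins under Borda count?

E

Borda totals with the altered ballot: D 26, E 56, F 49, G 43.
The switch changes the winner from F to E.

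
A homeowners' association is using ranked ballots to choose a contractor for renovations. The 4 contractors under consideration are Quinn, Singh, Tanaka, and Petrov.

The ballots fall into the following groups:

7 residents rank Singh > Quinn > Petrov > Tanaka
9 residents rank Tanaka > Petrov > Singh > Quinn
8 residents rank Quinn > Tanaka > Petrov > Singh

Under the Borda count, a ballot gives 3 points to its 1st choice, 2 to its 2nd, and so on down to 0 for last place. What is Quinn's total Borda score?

Borda scores:
  Quinn: 7·2 + 9·0 + 8·3 = 38
  Singh: 7·3 + 9·1 + 8·0 = 30
  Tanaka: 7·0 + 9·3 + 8·2 = 43
  Petrov: 7·1 + 9·2 + 8·1 = 33

38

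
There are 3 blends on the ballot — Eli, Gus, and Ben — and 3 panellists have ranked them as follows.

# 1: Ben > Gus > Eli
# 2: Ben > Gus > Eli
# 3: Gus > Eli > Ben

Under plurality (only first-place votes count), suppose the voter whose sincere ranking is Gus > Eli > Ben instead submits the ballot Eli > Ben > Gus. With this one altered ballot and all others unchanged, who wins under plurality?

First-place totals with the altered ballot: Eli 1, Gus 0, Ben 2.
The winner is unchanged: still Ben.

Ben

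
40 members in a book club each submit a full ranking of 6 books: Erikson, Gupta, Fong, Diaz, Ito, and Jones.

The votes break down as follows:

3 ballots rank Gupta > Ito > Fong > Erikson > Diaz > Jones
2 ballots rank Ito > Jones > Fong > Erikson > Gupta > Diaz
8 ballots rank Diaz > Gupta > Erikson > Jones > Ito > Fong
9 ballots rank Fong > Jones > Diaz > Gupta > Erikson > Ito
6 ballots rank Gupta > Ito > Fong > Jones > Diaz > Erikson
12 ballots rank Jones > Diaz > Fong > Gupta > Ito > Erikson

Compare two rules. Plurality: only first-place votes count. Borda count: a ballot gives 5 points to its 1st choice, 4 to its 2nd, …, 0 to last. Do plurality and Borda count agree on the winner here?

Yes

Plurality first-place counts: Erikson 0, Gupta 9, Fong 9, Diaz 8, Ito 2, Jones 12 → Jones.
Borda totals: Erikson 43, Gupta 121, Fong 114, Diaz 124, Ito 66, Jones 132 → Jones.
The two rules agree on Jones.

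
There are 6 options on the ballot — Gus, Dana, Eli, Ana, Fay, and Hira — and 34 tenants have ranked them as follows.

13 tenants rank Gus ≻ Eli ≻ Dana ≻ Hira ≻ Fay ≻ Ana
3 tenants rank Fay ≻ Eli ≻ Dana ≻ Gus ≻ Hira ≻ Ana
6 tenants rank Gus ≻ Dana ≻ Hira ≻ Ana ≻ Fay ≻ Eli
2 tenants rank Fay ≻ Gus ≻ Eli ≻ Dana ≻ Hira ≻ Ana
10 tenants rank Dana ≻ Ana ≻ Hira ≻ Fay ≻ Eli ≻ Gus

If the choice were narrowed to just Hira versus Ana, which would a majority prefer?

Ballots ranking Hira above Ana: 13+3+6+2 = 24.
Ballots ranking Ana above Hira: 10.
Hira wins the head-to-head, 24–10.

Hira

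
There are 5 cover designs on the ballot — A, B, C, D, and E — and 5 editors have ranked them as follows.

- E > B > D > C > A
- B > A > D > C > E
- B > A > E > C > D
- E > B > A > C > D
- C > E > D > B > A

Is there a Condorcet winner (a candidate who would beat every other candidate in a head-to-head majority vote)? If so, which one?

Head-to-head results (5 voters total):
A vs B: B wins 5–0.
A vs C: A wins 3–2.
A vs D: A wins 3–2.
A vs E: E wins 3–2.
B vs C: B wins 4–1.
B vs D: B wins 4–1.
B vs E: E wins 3–2.
C vs D: C wins 3–2.
C vs E: E wins 3–2.
D vs E: E wins 4–1.
E beats each rival — A (3–2), B (3–2), C (3–2), D (4–1) — so E is the Condorcet winner.

E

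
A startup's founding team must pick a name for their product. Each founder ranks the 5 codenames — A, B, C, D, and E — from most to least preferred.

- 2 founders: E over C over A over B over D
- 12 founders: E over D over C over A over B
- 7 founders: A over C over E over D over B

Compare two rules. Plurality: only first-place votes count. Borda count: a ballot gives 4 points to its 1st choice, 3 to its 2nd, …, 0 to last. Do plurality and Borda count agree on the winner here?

Plurality first-place counts: A 7, B 0, C 0, D 0, E 14 → E.
Borda totals: A 44, B 2, C 51, D 43, E 70 → E.
The two rules agree on E.

Yes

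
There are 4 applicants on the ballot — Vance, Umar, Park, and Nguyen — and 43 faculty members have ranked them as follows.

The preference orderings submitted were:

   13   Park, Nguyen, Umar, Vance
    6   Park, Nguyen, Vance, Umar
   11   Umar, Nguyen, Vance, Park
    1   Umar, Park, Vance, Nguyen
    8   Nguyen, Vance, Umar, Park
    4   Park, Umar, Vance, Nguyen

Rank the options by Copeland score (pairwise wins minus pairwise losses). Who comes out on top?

Park

Pairwise results:
  Vance vs Umar: Umar wins 29–14.
  Vance vs Park: Park wins 24–19.
  Vance vs Nguyen: Nguyen wins 38–5.
  Umar vs Park: Park wins 23–20.
  Umar vs Nguyen: Nguyen wins 27–16.
  Park vs Nguyen: Park wins 24–19.
Copeland scores (wins − losses):
  Vance: 0 − 3 = -3
  Umar: 1 − 2 = -1
  Park: 3 − 0 = 3
  Nguyen: 2 − 1 = 1
Park has the best Copeland score.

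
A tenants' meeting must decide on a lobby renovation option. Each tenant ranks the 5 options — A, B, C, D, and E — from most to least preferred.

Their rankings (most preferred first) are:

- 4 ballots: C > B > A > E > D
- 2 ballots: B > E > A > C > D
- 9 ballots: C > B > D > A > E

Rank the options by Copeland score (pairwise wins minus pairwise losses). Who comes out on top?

C

Pairwise results:
  A vs B: B wins 15–0.
  A vs C: C wins 13–2.
  A vs D: D wins 9–6.
  A vs E: A wins 13–2.
  B vs C: C wins 13–2.
  B vs D: B wins 15–0.
  B vs E: B wins 15–0.
  C vs D: C wins 15–0.
  C vs E: C wins 13–2.
  D vs E: D wins 9–6.
Copeland scores (wins − losses):
  A: 1 − 3 = -2
  B: 3 − 1 = 2
  C: 4 − 0 = 4
  D: 2 − 2 = 0
  E: 0 − 4 = -4
C has the best Copeland score.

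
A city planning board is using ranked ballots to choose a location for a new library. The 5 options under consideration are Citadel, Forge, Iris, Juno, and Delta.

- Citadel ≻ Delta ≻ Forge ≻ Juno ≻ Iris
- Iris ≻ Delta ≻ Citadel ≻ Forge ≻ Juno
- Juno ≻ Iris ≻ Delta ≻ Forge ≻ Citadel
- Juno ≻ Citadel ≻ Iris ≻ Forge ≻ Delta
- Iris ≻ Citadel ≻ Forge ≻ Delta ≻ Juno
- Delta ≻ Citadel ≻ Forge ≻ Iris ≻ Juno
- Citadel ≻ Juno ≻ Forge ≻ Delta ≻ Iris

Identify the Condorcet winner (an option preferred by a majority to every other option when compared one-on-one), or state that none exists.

Head-to-head results (7 voters total):
Citadel vs Forge: Citadel wins 6–1.
Citadel vs Iris: Citadel wins 4–3.
Citadel vs Juno: Citadel wins 5–2.
Citadel vs Delta: Citadel wins 4–3.
Forge vs Iris: Iris wins 4–3.
Forge vs Juno: Forge wins 4–3.
Forge vs Delta: Delta wins 4–3.
Iris vs Juno: Juno wins 4–3.
Iris vs Delta: Iris wins 4–3.
Juno vs Delta: Delta wins 4–3.
Citadel beats each rival — Forge (6–1), Iris (4–3), Juno (5–2), Delta (4–3) — so Citadel is the Condorcet winner.

Citadel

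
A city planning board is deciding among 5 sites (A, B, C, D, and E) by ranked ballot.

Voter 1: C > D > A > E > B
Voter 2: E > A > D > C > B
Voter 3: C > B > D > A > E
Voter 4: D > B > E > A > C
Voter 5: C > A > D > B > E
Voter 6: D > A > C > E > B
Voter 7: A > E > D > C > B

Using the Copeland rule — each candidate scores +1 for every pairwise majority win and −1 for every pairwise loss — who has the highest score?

Pairwise results:
  A vs B: A wins 5–2.
  A vs C: A wins 4–3.
  A vs D: D wins 4–3.
  A vs E: A wins 5–2.
  B vs C: C wins 6–1.
  B vs D: D wins 6–1.
  B vs E: E wins 4–3.
  C vs D: D wins 4–3.
  C vs E: C wins 4–3.
  D vs E: D wins 5–2.
Copeland scores (wins − losses):
  A: 3 − 1 = 2
  B: 0 − 4 = -4
  C: 2 − 2 = 0
  D: 4 − 0 = 4
  E: 1 − 3 = -2
D has the best Copeland score.

D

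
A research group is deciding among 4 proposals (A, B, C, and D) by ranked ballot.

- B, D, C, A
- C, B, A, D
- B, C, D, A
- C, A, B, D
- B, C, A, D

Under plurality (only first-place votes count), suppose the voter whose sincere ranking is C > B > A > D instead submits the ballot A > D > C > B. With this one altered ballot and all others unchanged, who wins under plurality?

B

First-place totals with the altered ballot: A 1, B 3, C 1, D 0.
The winner is unchanged: still B.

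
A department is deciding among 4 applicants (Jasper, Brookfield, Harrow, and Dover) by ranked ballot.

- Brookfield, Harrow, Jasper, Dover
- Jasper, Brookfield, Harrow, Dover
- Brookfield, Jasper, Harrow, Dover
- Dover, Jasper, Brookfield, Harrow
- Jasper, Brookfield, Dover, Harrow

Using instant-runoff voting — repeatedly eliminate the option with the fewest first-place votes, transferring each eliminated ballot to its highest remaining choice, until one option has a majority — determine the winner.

Jasper

Round 1: Jasper 2, Brookfield 2, Dover 1, Harrow 0. Harrow has the fewest and is eliminated.
Round 2: Jasper 2, Brookfield 2, Dover 1. Dover has the fewest and is eliminated.
Round 3: Jasper 3, Brookfield 2. Jasper has a majority.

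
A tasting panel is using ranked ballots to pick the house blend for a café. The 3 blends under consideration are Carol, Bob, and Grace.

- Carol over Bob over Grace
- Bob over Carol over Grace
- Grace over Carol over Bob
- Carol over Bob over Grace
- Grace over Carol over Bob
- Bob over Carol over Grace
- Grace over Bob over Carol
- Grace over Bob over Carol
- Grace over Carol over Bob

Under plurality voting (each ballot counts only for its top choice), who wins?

First-place vote totals:
  Carol: 2
  Bob: 2
  Grace: 5
Grace has the most first-place votes.

Grace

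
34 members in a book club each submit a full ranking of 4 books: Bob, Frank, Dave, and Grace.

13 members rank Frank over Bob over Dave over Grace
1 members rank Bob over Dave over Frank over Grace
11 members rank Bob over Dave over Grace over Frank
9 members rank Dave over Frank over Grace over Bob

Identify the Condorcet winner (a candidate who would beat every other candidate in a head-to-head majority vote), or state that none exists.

None — there is no Condorcet winner

Head-to-head results (34 voters total):
Bob vs Frank: Frank wins 22–12.
Bob vs Dave: Bob wins 25–9.
Bob vs Grace: Bob wins 25–9.
Frank vs Dave: Dave wins 21–13.
Frank vs Grace: Frank wins 23–11.
Dave vs Grace: Dave wins 34–0.
No candidate beats all others: Bob beats Dave beats Frank beats Bob, a majority cycle.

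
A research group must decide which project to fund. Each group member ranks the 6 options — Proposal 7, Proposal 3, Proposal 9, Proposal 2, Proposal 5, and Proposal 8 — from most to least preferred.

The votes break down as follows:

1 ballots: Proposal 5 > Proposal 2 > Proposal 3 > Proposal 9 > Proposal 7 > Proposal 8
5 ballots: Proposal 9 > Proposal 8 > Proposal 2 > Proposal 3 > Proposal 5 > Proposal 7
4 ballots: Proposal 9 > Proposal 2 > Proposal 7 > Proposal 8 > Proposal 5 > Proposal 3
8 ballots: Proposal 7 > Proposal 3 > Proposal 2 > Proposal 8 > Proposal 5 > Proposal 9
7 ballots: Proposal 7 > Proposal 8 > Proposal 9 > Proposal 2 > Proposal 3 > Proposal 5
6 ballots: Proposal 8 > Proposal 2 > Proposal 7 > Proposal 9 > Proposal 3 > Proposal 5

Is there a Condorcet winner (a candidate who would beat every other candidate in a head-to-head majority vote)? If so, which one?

There is no Condorcet winner

Head-to-head results (31 voters total):
Proposal 7 vs Proposal 3: Proposal 7 wins 25–6.
Proposal 7 vs Proposal 9: Proposal 7 wins 21–10.
Proposal 7 vs Proposal 2: Proposal 2 wins 16–15.
Proposal 7 vs Proposal 5: Proposal 7 wins 25–6.
Proposal 7 vs Proposal 8: Proposal 7 wins 20–11.
Proposal 3 vs Proposal 9: Proposal 9 wins 22–9.
Proposal 3 vs Proposal 2: Proposal 2 wins 23–8.
Proposal 3 vs Proposal 5: Proposal 3 wins 26–5.
Proposal 3 vs Proposal 8: Proposal 8 wins 22–9.
Proposal 9 vs Proposal 2: Proposal 9 wins 16–15.
Proposal 9 vs Proposal 5: Proposal 9 wins 22–9.
Proposal 9 vs Proposal 8: Proposal 8 wins 21–10.
Proposal 2 vs Proposal 5: Proposal 2 wins 30–1.
Proposal 2 vs Proposal 8: Proposal 8 wins 18–13.
Proposal 5 vs Proposal 8: Proposal 8 wins 30–1.
No candidate beats all others: Proposal 7 beats Proposal 9 beats Proposal 2 beats Proposal 7, a majority cycle.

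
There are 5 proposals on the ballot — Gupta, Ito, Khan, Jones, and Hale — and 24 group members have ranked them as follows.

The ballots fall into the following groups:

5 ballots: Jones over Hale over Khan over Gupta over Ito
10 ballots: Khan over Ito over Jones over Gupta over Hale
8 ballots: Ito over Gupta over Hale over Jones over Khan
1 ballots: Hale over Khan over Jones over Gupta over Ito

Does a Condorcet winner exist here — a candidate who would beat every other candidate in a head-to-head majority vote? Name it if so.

There is no Condorcet winner

Head-to-head results (24 voters total):
Gupta vs Ito: Ito wins 18–6.
Gupta vs Khan: Khan wins 16–8.
Gupta vs Jones: Jones wins 16–8.
Gupta vs Hale: Gupta wins 18–6.
Ito vs Khan: Khan wins 16–8.
Ito vs Jones: Ito wins 18–6.
Ito vs Hale: Ito wins 18–6.
Khan vs Jones: Jones wins 13–11.
Khan vs Hale: Hale wins 14–10.
Jones vs Hale: Jones wins 15–9.
No candidate beats all others: Gupta beats Hale beats Khan beats Gupta, a majority cycle.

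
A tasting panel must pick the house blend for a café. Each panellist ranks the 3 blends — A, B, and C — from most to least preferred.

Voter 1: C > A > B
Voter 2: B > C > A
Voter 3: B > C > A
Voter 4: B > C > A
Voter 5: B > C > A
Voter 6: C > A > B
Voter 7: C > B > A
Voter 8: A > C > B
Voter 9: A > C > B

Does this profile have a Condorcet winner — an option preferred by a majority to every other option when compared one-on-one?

Head-to-head results (9 voters total):
A vs B: B wins 5–4.
A vs C: C wins 7–2.
B vs C: C wins 5–4.
C beats each rival — A (7–2), B (5–4) — so C is the Condorcet winner.

Yes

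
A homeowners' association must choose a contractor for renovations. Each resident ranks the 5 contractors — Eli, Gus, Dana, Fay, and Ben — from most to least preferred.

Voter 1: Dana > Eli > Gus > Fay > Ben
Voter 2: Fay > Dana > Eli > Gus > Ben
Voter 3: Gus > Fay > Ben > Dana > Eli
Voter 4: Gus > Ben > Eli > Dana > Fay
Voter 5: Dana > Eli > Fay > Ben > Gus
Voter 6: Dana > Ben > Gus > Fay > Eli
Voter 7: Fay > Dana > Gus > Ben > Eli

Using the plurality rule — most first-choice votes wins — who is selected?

Dana

First-place vote totals:
  Eli: 0
  Gus: 2
  Dana: 3
  Fay: 2
  Ben: 0
Dana has the most first-place votes.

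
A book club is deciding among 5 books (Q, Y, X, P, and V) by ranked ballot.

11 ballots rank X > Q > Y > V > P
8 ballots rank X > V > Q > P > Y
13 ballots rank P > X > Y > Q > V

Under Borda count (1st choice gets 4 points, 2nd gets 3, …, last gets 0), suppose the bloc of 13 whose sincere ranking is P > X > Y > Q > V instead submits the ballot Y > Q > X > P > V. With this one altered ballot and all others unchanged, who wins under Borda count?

X

Borda totals with the altered ballot: Q 88, Y 74, X 102, P 21, V 35.
The winner is unchanged: still X.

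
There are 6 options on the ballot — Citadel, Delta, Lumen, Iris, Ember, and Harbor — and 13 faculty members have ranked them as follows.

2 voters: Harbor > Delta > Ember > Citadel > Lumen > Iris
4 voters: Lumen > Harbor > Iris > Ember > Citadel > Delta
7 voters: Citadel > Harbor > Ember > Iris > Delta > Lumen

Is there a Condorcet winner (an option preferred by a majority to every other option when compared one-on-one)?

Head-to-head results (13 voters total):
Citadel vs Delta: Citadel wins 11–2.
Citadel vs Lumen: Citadel wins 9–4.
Citadel vs Iris: Citadel wins 9–4.
Citadel vs Ember: Citadel wins 7–6.
Citadel vs Harbor: Citadel wins 7–6.
Delta vs Lumen: Delta wins 9–4.
Delta vs Iris: Iris wins 11–2.
Delta vs Ember: Ember wins 11–2.
Delta vs Harbor: Harbor wins 13–0.
Lumen vs Iris: Iris wins 7–6.
Lumen vs Ember: Ember wins 9–4.
Lumen vs Harbor: Harbor wins 9–4.
Iris vs Ember: Ember wins 9–4.
Iris vs Harbor: Harbor wins 13–0.
Ember vs Harbor: Harbor wins 13–0.
Citadel beats each rival — Delta (11–2), Lumen (9–4), Iris (9–4), Ember (7–6), Harbor (7–6) — so Citadel is the Condorcet winner.

Yes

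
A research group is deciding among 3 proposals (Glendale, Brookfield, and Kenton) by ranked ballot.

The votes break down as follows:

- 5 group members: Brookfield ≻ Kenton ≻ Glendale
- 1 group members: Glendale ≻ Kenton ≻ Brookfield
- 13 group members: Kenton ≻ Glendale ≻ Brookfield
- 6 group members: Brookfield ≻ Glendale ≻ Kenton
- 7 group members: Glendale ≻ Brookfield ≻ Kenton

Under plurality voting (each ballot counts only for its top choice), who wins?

First-place vote totals:
  Glendale: 8
  Brookfield: 11
  Kenton: 13
Kenton has the most first-place votes.

Kenton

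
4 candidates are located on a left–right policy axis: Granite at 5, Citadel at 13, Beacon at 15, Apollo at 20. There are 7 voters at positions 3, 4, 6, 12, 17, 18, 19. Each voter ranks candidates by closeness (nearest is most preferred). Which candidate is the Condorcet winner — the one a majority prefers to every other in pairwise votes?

Citadel

With single-peaked preferences on a line, the Condorcet winner is the candidate closest to the median voter.
The median voter (position 12) is closest to Citadel at 13.
Check: Citadel vs Granite — voters closer to Citadel: 4 of 7.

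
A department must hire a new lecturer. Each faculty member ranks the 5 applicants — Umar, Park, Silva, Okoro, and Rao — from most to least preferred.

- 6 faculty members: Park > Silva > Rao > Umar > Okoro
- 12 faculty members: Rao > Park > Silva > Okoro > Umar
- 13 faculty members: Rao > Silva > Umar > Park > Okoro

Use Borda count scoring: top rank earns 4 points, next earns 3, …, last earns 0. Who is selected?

Rao

Borda scores:
  Umar: 6·1 + 12·0 + 13·2 = 32
  Park: 6·4 + 12·3 + 13·1 = 73
  Silva: 6·3 + 12·2 + 13·3 = 81
  Okoro: 6·0 + 12·1 + 13·0 = 12
  Rao: 6·2 + 12·4 + 13·4 = 112
Rao has the highest total.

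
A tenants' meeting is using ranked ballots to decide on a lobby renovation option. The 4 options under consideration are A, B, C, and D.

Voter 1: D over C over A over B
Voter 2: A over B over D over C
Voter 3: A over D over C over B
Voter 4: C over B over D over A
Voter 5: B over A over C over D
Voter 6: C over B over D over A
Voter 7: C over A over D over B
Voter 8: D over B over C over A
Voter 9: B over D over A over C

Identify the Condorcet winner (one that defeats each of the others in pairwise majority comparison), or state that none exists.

There is no Condorcet winner

Head-to-head results (9 voters total):
A vs B: B wins 5–4.
A vs C: C wins 5–4.
A vs D: D wins 5–4.
B vs C: C wins 5–4.
B vs D: B wins 5–4.
C vs D: D wins 5–4.
No candidate beats all others: B beats D beats C beats B, a majority cycle.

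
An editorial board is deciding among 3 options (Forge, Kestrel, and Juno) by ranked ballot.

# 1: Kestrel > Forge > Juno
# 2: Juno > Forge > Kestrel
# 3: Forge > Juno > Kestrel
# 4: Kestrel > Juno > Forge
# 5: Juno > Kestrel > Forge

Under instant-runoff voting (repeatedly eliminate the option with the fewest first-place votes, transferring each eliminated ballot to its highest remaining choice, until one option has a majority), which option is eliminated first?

Round 1: Kestrel 2, Juno 2, Forge 1. Forge has the fewest and is eliminated.
Round 2: Juno 3, Kestrel 2. Juno has a majority.

Forge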